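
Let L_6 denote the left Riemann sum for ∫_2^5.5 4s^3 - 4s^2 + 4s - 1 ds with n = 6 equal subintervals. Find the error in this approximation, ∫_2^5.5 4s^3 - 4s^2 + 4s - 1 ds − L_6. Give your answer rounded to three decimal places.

Exact integral: ∫_2^5.5 f(s) ds ≈ 736.89583.
L_6 ≈ 586.80498.
Error ≈ 736.89583 − 586.80498 ≈ 150.091.

150.091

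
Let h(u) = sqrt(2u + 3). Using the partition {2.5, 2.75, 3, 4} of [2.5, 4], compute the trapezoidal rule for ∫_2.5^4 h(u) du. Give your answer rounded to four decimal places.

4.6157

Subinterval widths: 0.25, 0.25, 1.
h(2.5) ≈ 2.8284, h(2.75) ≈ 2.9155, h(3) ≈ 3.0000, h(4) ≈ 3.3166.
On each subinterval the trapezoid contributes (Δu_i/2)·[h(u_{i-1}) + h(u_i)].
Sum ≈ 4.6157.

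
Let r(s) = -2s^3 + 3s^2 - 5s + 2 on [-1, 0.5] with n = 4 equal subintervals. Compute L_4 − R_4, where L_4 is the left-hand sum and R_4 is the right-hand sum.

L_4 ≈ 8.87695.
R_4 ≈ 4.37695.
L_4 − R_4 = 4.5.

4.5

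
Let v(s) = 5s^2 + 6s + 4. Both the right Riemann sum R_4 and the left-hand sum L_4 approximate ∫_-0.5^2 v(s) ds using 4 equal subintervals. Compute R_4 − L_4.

R_4 = 46.15234375.
L_4 = 25.05859375.
R_4 − L_4 = 21.09375.

21.09375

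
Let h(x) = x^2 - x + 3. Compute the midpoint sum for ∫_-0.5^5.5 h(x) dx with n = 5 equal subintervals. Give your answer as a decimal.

57.78

Δx = (5.5 − (-0.5))/5 = 1.2.
Midpoints: 0.1, 1.3, 2.5, 3.7, 4.9.
h(0.1) = 2.91, h(1.3) = 3.39, h(2.5) = 6.75, h(3.7) = 12.99, h(4.9) = 22.11.
Sum = Δx · [h(0.1) + h(1.3) + h(2.5) + h(3.7) + h(4.9)].
Sum = 57.78.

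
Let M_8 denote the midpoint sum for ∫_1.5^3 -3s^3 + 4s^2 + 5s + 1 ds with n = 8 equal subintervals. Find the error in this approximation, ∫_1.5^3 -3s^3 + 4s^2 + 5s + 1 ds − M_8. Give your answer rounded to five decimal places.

-0.07141

Exact integral: ∫_1.5^3 f(s) ds = -7.078125.
M_8 ≈ -7.0067139.
Error ≈ -7.078125 − (-7.0067139) ≈ -0.07141.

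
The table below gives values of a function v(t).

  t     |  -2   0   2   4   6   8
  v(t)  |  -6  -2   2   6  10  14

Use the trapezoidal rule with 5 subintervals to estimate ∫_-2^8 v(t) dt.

40

Δt = 2.
T_5 = (2/2)·[(-6) + 2·(-2) + 2·2 + 2·6 + 2·10 + 14] = 40.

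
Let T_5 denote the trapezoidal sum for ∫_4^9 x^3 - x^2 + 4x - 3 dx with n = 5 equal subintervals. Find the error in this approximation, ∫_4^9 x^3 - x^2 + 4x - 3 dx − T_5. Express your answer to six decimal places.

-15.416667

Exact integral: ∫_4^9 f(x) dx ≈ 1469.58333333.
T_5 = 1485.
Error ≈ 1469.58333333 − 1485 ≈ -15.416667.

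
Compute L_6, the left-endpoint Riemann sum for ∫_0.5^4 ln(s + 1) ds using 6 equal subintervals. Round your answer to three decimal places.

Δs = (4 − 0.5)/6 = 7/12.
Left endpoints: 0.5, 13/12, 5/3, 2.25, 17/6, 41/12.
f(0.5) ≈ 0.405, f(13/12) ≈ 0.734, f(5/3) ≈ 0.981, f(2.25) ≈ 1.179, f(17/6) ≈ 1.344, f(41/12) ≈ 1.485.
Sum = Δs · [f(0.5) + f(13/12) + f(5/3) + ...].
Sum ≈ 3.575.

3.575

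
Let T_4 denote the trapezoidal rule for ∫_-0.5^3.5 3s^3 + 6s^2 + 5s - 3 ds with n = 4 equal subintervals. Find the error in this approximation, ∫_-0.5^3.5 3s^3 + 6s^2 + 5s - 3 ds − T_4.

Exact integral: ∫_-0.5^3.5 f(s) ds = 216.5.
T_4 = 229.5.
Error = 216.5 − 229.5 = -13.

-13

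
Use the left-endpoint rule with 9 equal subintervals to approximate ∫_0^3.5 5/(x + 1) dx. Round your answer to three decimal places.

8.336

Δx = (3.5 − 0)/9 = 7/18.
Left endpoints: 0, 7/18, 7/9, 7/6, 14/9, 35/18, 7/3, 49/18, 28/9.
f(0) = 5, f(7/18) = 3.6, f(7/9) = 2.8125, f(7/6) = 30/13, f(14/9) = 45/23, f(35/18) = 90/53, f(7/3) = 1.5, f(49/18) = 90/67, f(28/9) = 45/37.
Sum = Δx · [f(0) + f(7/18) + f(7/9) + ...].
Sum ≈ 8.336.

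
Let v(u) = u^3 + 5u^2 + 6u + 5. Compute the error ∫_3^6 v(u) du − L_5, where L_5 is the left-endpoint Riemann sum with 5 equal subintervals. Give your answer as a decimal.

99.27

Exact integral: ∫_3^6 v(u) du = 714.75.
L_5 = 615.48.
Error = 714.75 − 615.48 = 99.27.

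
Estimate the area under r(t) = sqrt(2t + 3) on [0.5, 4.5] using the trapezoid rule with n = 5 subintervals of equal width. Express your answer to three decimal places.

11.179

Δt = (4.5 − 0.5)/5 = 0.8.
r(0.5) ≈ 2.000, r(1.3) ≈ 2.366, r(2.1) ≈ 2.683, r(2.9) ≈ 2.966, r(3.7) ≈ 3.225, r(4.5) ≈ 3.464.
T_5 = (Δt/2)·[r(t_0) + 2r(t_1) + ... + 2r(t_{4}) + r(t_5)].
Sum ≈ 11.179.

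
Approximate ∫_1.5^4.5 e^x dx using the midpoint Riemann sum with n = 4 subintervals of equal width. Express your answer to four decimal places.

Δx = (4.5 − 1.5)/4 = 0.75.
Midpoints: 1.875, 2.625, 3.375, 4.125.
f(1.875) ≈ 6.5208, f(2.625) ≈ 13.8046, f(3.375) ≈ 29.2243, f(4.125) ≈ 61.8678.
Sum = Δx · [f(1.875) + f(2.625) + f(3.375) + f(4.125)].
Sum ≈ 83.5631.

83.5631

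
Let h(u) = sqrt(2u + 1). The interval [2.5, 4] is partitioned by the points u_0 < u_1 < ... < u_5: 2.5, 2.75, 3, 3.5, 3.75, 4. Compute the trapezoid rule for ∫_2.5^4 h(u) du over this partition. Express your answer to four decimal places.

4.1002

Subinterval widths: 0.25, 0.25, 0.5, 0.25, 0.25.
h(2.5) ≈ 2.4495, h(2.75) ≈ 2.5495, h(3) ≈ 2.6458, h(3.5) ≈ 2.8284, h(3.75) ≈ 2.9155, h(4) ≈ 3.0000.
On each subinterval the trapezoid contributes (Δu_i/2)·[h(u_{i-1}) + h(u_i)].
Sum ≈ 4.1002.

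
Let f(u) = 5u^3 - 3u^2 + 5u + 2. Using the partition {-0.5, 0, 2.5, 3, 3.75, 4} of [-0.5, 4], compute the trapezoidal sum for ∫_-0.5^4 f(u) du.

349.3359375

Subinterval widths: 0.5, 2.5, 0.5, 0.75, 0.25.
f(-0.5) = -1.875, f(0) = 2, f(2.5) = 73.875, f(3) = 125, f(3.75) = 242.234375, f(4) = 294.
On each subinterval the trapezoid contributes (Δu_i/2)·[f(u_{i-1}) + f(u_i)].
Sum = 349.3359375.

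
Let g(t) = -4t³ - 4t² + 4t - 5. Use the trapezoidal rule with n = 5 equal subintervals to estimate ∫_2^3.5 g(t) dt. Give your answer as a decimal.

-172.395

Δt = (3.5 − 2)/5 = 0.3.
g(2) = -45, g(2.3) = -65.628, g(2.6) = -91.944, g(2.9) = -124.596, g(3.2) = -164.232, g(3.5) = -211.5.
T_5 = (Δt/2)·[g(t_0) + 2g(t_1) + ... + 2g(t_{4}) + g(t_5)].
Sum = -172.395.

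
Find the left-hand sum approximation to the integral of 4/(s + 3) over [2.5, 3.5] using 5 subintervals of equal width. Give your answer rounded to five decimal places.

0.67953

Δs = (3.5 − 2.5)/5 = 0.2.
Left endpoints: 2.5, 2.7, 2.9, 3.1, 3.3.
f(2.5) = 8/11, f(2.7) = 40/57, f(2.9) = 40/59, f(3.1) = 40/61, f(3.3) = 40/63.
Sum = Δs · [f(2.5) + f(2.7) + f(2.9) + f(3.1) + f(3.3)].
Sum ≈ 0.67953.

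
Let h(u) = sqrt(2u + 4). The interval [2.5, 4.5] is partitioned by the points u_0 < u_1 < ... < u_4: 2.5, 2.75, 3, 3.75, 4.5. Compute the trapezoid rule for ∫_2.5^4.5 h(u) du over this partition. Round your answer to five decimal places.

6.62215

Subinterval widths: 0.25, 0.25, 0.75, 0.75.
h(2.5) ≈ 3.00000, h(2.75) ≈ 3.08221, h(3) ≈ 3.16228, h(3.75) ≈ 3.39116, h(4.5) ≈ 3.60555.
On each subinterval the trapezoid contributes (Δu_i/2)·[h(u_{i-1}) + h(u_i)].
Sum ≈ 6.62215.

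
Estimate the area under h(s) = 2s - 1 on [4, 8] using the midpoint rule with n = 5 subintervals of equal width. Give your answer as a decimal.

Δs = (8 − 4)/5 = 0.8.
Midpoints: 4.4, 5.2, 6, 6.8, 7.6.
h(4.4) = 7.8, h(5.2) = 9.4, h(6) = 11, h(6.8) = 12.6, h(7.6) = 14.2.
Sum = Δs · [h(4.4) + h(5.2) + h(6) + h(6.8) + h(7.6)].
Sum = 44.

44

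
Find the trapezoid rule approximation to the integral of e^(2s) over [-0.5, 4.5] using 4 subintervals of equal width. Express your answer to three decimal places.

Δs = (4.5 − (-0.5))/4 = 1.25.
f(-0.5) ≈ 0.368, f(0.75) ≈ 4.482, f(2) ≈ 54.598, f(3.25) ≈ 665.142, f(4.5) ≈ 8103.084.
T_4 = (Δs/2)·[f(s_0) + 2f(s_1) + 2f(s_2) + 2f(s_3) + f(s_4)].
Sum ≈ 5969.934.

5969.934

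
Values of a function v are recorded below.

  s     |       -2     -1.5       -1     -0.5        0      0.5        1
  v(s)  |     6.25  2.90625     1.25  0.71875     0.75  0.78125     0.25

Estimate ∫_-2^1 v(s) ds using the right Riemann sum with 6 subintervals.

Δs = 0.5.
Sum = 0.5·[2.90625 + 1.25 + 0.71875 + 0.75 + 0.78125 + 0.25] = 3.328125.

3.328125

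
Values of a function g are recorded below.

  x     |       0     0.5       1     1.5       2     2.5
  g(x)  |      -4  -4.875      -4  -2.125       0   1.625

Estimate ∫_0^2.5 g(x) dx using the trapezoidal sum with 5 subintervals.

Δx = 0.5.
T_5 = (0.5/2)·[(-4) + 2·(-4.875) + 2·(-4) + 2·(-2.125) + 2·0 + 1.625] = -6.09375.

-6.09375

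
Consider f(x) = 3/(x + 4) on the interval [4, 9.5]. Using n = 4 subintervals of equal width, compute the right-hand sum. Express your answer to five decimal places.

Δx = (9.5 − 4)/4 = 1.375.
Right endpoints: 5.375, 6.75, 8.125, 9.5.
f(5.375) = 0.32, f(6.75) = 12/43, f(8.125) = 24/97, f(9.5) = 2/9.
Sum = Δx · [f(5.375) + f(6.75) + f(8.125) + f(9.5)].
Sum ≈ 1.46948.

1.46948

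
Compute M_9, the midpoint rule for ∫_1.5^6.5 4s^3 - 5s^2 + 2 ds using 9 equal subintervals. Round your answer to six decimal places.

Δs = (6.5 − 1.5)/9 = 5/9.
Midpoints: 16/9, 7/3, 26/9, 31/9, 4, 41/9, 46/9, 17/3, 56/9.
f(16/9) = 6322/729, f(7/3) = 691/27, f(26/9) = 41342/729, f(31/9) = 77377/729, f(4) = 178, f(41/9) = 201497/729, f(46/9) = 295582/729, f(17/3) = 15371/27, f(56/9) = 562802/729.
Sum = Δs · [f(16/9) + f(7/3) + f(26/9) + ...].
Sum ≈ 1332.386831.

1332.386831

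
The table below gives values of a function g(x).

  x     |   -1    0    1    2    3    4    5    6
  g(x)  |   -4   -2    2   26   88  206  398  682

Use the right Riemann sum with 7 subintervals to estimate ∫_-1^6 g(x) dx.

1400

Δx = 1.
Sum = 1·[(-2) + 2 + 26 + 88 + 206 + 398 + 682] = 1400.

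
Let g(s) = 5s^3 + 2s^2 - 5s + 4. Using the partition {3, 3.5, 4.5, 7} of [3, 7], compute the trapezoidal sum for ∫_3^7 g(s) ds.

Subinterval widths: 0.5, 1, 2.5.
g(3) = 142, g(3.5) = 225.375, g(4.5) = 477.625, g(7) = 1782.
On each subinterval the trapezoid contributes (Δs_i/2)·[g(s_{i-1}) + g(s_i)].
Sum = 3267.875.

3267.875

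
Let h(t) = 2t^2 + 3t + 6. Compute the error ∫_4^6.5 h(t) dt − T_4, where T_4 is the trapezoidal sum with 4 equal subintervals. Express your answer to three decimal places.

-0.326

Exact integral: ∫_4^6.5 h(t) dt ≈ 194.79167.
T_4 = 195.1171875.
Error ≈ 194.79167 − 195.1171875 ≈ -0.326.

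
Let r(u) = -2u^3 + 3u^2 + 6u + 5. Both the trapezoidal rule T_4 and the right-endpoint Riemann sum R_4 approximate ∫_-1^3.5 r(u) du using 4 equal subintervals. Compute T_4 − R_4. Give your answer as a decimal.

T_4 ≈ 21.3222656.
R_4 ≈ 6.1347656.
T_4 − R_4 = 15.1875.

15.1875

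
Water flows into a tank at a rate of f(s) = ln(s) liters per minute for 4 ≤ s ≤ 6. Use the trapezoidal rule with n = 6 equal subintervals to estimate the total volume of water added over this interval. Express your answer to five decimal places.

Δs = (6 − 4)/6 = 1/3.
f(4) ≈ 1.38629, f(13/3) ≈ 1.46634, f(14/3) ≈ 1.54045, f(5) ≈ 1.60944, f(16/3) ≈ 1.67398, f(17/3) ≈ 1.73460, f(6) ≈ 1.79176.
T_6 = (Δs/2)·[f(s_0) + 2f(s_1) + ... + 2f(s_{5}) + f(s_6)].
Sum ≈ 3.20461.

3.20461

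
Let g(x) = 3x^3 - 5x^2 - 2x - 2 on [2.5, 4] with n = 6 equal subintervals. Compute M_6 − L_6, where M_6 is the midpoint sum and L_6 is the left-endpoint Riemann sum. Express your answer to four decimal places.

M_6 ≈ 69.138672.
L_6 = 58.03515625.
M_6 − L_6 ≈ 11.1035.

11.1035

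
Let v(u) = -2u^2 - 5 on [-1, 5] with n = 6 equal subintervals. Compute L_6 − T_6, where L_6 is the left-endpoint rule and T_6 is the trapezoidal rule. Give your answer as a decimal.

L_6 = -92.
T_6 = -116.
L_6 − T_6 = 24.

24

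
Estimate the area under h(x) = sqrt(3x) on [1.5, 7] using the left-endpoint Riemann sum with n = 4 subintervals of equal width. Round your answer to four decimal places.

Δx = (7 − 1.5)/4 = 1.375.
Left endpoints: 1.5, 2.875, 4.25, 5.625.
h(1.5) ≈ 2.1213, h(2.875) ≈ 2.9368, h(4.25) ≈ 3.5707, h(5.625) ≈ 4.1079.
Sum = Δx · [h(1.5) + h(2.875) + h(4.25) + h(5.625)].
Sum ≈ 17.5131.

17.5131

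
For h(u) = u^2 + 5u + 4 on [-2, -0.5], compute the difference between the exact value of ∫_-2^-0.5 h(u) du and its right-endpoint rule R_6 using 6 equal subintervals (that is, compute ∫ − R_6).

Exact integral: ∫_-2^-0.5 h(u) du = -0.75.
R_6 = -0.265625.
Error = -0.75 − (-0.265625) = -0.484375.

-0.484375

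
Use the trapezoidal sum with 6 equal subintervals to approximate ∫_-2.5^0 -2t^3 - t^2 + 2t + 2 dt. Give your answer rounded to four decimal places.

Δt = (0 − (-2.5))/6 = 5/12.
f(-2.5) = 22, f(-25/12) = 10003/864, f(-5/3) = 139/27, f(-1.25) = 1.84375, f(-5/6) = 43/54, f(-5/12) = 983/864, f(0) = 2.
T_6 = (Δt/2)·[f(t_0) + 2f(t_1) + ... + 2f(t_{5}) + f(t_6)].
Sum ≈ 13.5431.

13.5431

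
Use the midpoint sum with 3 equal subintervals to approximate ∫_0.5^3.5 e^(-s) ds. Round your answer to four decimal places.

Δs = (3.5 − 0.5)/3 = 1.
Midpoints: 1, 2, 3.
f(1) ≈ 0.3679, f(2) ≈ 0.1353, f(3) ≈ 0.0498.
Sum = Δs · [f(1) + f(2) + f(3)].
Sum ≈ 0.5530.

0.5530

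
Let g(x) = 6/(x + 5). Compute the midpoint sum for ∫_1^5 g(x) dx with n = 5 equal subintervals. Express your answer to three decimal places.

Δx = (5 − 1)/5 = 0.8.
Midpoints: 1.4, 2.2, 3, 3.8, 4.6.
g(1.4) = 0.9375, g(2.2) = 5/6, g(3) = 0.75, g(3.8) = 15/22, g(4.6) = 0.625.
Sum = Δx · [g(1.4) + g(2.2) + g(3) + g(3.8) + g(4.6)].
Sum ≈ 3.062.

3.062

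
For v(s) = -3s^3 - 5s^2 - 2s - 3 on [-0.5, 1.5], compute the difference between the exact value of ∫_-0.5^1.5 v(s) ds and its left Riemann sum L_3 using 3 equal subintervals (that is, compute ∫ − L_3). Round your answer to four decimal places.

-6.7593

Exact integral: ∫_-0.5^1.5 v(s) ds ≈ -17.583333.
L_3 ≈ -10.824074.
Error ≈ -17.583333 − (-10.824074) ≈ -6.7593.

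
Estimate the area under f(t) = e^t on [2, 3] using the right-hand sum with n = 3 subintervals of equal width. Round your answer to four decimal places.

Δt = (3 − 2)/3 = 1/3.
Right endpoints: 7/3, 8/3, 3.
f(7/3) ≈ 10.3123, f(8/3) ≈ 14.3919, f(3) ≈ 20.0855.
Sum = Δt · [f(7/3) + f(8/3) + f(3)].
Sum ≈ 14.9299.

14.9299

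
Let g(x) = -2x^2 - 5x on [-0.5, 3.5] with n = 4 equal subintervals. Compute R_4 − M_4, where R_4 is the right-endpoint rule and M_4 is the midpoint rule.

-24

R_4 = -82.
M_4 = -58.
R_4 − M_4 = -24.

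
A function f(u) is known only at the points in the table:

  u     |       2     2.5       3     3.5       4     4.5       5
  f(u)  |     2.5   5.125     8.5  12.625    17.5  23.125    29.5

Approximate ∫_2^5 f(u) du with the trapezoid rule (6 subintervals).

41.4375

Δu = 0.5.
T_6 = (0.5/2)·[2.5 + 2·5.125 + 2·8.5 + 2·12.625 + 2·17.5 + 2·23.125 + 29.5] = 41.4375.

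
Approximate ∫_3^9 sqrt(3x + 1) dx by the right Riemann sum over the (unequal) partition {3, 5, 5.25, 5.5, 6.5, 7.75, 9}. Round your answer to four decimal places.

Subinterval widths: 2, 0.25, 0.25, 1, 1.25, 1.25.
Right endpoints: 5, 5.25, 5.5, 6.5, 7.75, 9.
f(5) ≈ 4.0000, f(5.25) ≈ 4.0927, f(5.5) ≈ 4.1833, f(6.5) ≈ 4.5277, f(7.75) ≈ 4.9244, f(9) ≈ 5.2915.
Sum = Σ Δx_i · f(x_i).
Sum ≈ 27.3666.

27.3666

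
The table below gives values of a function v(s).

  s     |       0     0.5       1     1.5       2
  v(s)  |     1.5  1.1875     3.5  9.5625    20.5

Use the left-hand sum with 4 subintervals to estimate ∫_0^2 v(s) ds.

7.875

Δs = 0.5.
Sum = 0.5·[1.5 + 1.1875 + 3.5 + 9.5625] = 7.875.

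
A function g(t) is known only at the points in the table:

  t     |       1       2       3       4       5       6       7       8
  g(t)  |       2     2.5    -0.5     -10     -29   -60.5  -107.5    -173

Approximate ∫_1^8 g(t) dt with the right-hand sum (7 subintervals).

Δt = 1.
Sum = 1·[2.5 + (-0.5) + (-10) + (-29) + (-60.5) + (-107.5) + (-173)] = -378.

-378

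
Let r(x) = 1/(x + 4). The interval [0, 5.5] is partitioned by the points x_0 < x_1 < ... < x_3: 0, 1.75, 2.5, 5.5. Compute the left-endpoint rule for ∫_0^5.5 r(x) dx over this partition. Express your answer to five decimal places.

1.02947

Subinterval widths: 1.75, 0.75, 3.
Left endpoints: 0, 1.75, 2.5.
r(0) = 0.25, r(1.75) = 4/23, r(2.5) = 2/13.
Sum = Σ Δx_i · r(x_i).
Sum ≈ 1.02947.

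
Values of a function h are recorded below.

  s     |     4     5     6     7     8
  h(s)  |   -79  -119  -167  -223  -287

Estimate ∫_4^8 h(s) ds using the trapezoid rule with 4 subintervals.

-692

Δs = 1.
T_4 = (1/2)·[(-79) + 2·(-119) + 2·(-167) + 2·(-223) + (-287)] = -692.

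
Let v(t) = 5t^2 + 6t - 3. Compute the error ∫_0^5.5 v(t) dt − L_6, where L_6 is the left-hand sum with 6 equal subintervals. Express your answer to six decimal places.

80.596644

Exact integral: ∫_0^5.5 v(t) dt ≈ 351.54166667.
L_6 ≈ 270.94502315.
Error ≈ 351.54166667 − 270.94502315 ≈ 80.596644.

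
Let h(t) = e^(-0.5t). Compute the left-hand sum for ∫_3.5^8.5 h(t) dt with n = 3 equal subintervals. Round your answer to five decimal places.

0.47020

Δt = (8.5 − 3.5)/3 = 5/3.
Left endpoints: 3.5, 31/6, 41/6.
h(3.5) ≈ 0.17377, h(31/6) ≈ 0.07552, h(41/6) ≈ 0.03282.
Sum = Δt · [h(3.5) + h(31/6) + h(41/6)].
Sum ≈ 0.47020.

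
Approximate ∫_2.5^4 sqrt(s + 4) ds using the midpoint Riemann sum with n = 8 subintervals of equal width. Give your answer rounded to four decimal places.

4.0371

Δs = (4 − 2.5)/8 = 0.1875.
Midpoints: 2.59375, 2.78125, 2.96875, 3.15625, 3.34375, 3.53125, 3.71875, 3.90625.
f(2.59375) ≈ 2.5678, f(2.78125) ≈ 2.6041, f(2.96875) ≈ 2.6398, f(3.15625) ≈ 2.6751, f(3.34375) ≈ 2.7099, f(3.53125) ≈ 2.7443, f(3.71875) ≈ 2.7783, f(3.90625) ≈ 2.8118.
Sum = Δs · [f(2.59375) + f(2.78125) + f(2.96875) + ...].
Sum ≈ 4.0371.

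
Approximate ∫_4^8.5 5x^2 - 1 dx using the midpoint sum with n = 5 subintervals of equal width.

910.85625

Δx = (8.5 − 4)/5 = 0.9.
Midpoints: 4.45, 5.35, 6.25, 7.15, 8.05.
f(4.45) = 98.0125, f(5.35) = 142.1125, f(6.25) = 194.3125, f(7.15) = 254.6125, f(8.05) = 323.0125.
Sum = Δx · [f(4.45) + f(5.35) + f(6.25) + f(7.15) + f(8.05)].
Sum = 910.85625.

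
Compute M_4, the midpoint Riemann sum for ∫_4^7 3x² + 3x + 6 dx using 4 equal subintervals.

Δx = (7 − 4)/4 = 0.75.
Midpoints: 4.375, 5.125, 5.875, 6.625.
f(4.375) = 76.546875, f(5.125) = 100.171875, f(5.875) = 127.171875, f(6.625) = 157.546875.
Sum = Δx · [f(4.375) + f(5.125) + f(5.875) + f(6.625)].
Sum = 346.078125.

346.078125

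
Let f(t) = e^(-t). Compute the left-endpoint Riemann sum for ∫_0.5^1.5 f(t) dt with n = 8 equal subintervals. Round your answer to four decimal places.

0.4079

Δt = (1.5 − 0.5)/8 = 0.125.
Left endpoints: 0.5, 0.625, 0.75, 0.875, 1, 1.125, 1.25, 1.375.
f(0.5) ≈ 0.6065, f(0.625) ≈ 0.5353, f(0.75) ≈ 0.4724, f(0.875) ≈ 0.4169, f(1) ≈ 0.3679, f(1.125) ≈ 0.3247, f(1.25) ≈ 0.2865, f(1.375) ≈ 0.2528.
Sum = Δt · [f(0.5) + f(0.625) + f(0.75) + ...].
Sum ≈ 0.4079.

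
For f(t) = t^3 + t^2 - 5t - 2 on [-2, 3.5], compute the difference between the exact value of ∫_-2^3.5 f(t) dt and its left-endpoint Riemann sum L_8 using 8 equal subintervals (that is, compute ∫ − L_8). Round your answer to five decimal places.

9.46297

Exact integral: ∫_-2^3.5 f(t) dt ≈ 18.8489583.
L_8 ≈ 9.3859863.
Error ≈ 18.8489583 − 9.3859863 ≈ 9.46297.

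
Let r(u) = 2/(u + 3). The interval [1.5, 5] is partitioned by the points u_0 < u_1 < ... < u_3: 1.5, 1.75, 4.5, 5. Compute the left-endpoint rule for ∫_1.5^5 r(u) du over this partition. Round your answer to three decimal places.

1.402

Subinterval widths: 0.25, 2.75, 0.5.
Left endpoints: 1.5, 1.75, 4.5.
r(1.5) = 4/9, r(1.75) = 8/19, r(4.5) = 4/15.
Sum = Σ Δu_i · r(u_i).
Sum ≈ 1.402.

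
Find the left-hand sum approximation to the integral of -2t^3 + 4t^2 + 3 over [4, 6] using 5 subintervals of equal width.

-267.92

Δt = (6 − 4)/5 = 0.4.
Left endpoints: 4, 4.4, 4.8, 5.2, 5.6.
f(4) = -61, f(4.4) = -89.928, f(4.8) = -126.024, f(5.2) = -170.056, f(5.6) = -222.792.
Sum = Δt · [f(4) + f(4.4) + f(4.8) + f(5.2) + f(5.6)].
Sum = -267.92.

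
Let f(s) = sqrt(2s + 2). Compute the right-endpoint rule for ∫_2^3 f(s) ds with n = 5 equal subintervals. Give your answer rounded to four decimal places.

Δs = (3 − 2)/5 = 0.2.
Right endpoints: 2.2, 2.4, 2.6, 2.8, 3.
f(2.2) ≈ 2.5298, f(2.4) ≈ 2.6077, f(2.6) ≈ 2.6833, f(2.8) ≈ 2.7568, f(3) ≈ 2.8284.
Sum = Δs · [f(2.2) + f(2.4) + f(2.6) + f(2.8) + f(3)].
Sum ≈ 2.6812.

2.6812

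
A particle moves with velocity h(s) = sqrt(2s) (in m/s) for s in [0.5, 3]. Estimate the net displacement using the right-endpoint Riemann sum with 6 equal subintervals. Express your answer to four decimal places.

4.8592

Δs = (3 − 0.5)/6 = 5/12.
Right endpoints: 11/12, 4/3, 1.75, 13/6, 31/12, 3.
h(11/12) ≈ 1.3540, h(4/3) ≈ 1.6330, h(1.75) ≈ 1.8708, h(13/6) ≈ 2.0817, h(31/12) ≈ 2.2730, h(3) ≈ 2.4495.
Sum = Δs · [h(11/12) + h(4/3) + h(1.75) + ...].
Sum ≈ 4.8592.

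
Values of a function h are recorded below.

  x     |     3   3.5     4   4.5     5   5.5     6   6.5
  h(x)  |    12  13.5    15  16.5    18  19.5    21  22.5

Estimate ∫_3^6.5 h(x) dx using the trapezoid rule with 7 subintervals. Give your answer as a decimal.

Δx = 0.5.
T_7 = (0.5/2)·[12 + 2·13.5 + 2·15 + 2·16.5 + 2·18 + 2·19.5 + 2·21 + 22.5] = 60.375.

60.375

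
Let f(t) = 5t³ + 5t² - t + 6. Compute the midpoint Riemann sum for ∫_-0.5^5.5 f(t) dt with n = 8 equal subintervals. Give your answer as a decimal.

Δt = (5.5 − (-0.5))/8 = 0.75.
Midpoints: -0.125, 0.625, 1.375, 2.125, 2.875, 3.625, 4.375, 5.125.
f(-0.125) = 3171/512, f(0.625) = 4377/512, f(1.375) = 13863/512, f(2.125) = 38109/512, f(2.875) = 83595/512, f(3.625) = 156801/512, f(4.375) = 264207/512, f(5.125) = 412293/512.
Sum = Δt · [f(-0.125) + f(0.625) + f(1.375) + ...].
Sum = 1430.296875.

1430.296875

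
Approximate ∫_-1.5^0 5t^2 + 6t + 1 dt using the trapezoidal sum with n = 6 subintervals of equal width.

Δt = (0 − (-1.5))/6 = 0.25.
f(-1.5) = 3.25, f(-1.25) = 1.3125, f(-1) = 0, f(-0.75) = -0.6875, f(-0.5) = -0.75, f(-0.25) = -0.1875, f(0) = 1.
T_6 = (Δt/2)·[f(t_0) + 2f(t_1) + ... + 2f(t_{5}) + f(t_6)].
Sum = 0.453125.

0.453125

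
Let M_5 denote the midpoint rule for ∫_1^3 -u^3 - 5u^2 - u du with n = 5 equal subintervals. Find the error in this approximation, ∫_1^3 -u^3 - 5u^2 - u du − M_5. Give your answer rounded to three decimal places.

Exact integral: ∫_1^3 f(u) du ≈ -67.33333.
M_5 = -67.04.
Error ≈ -67.33333 − (-67.04) ≈ -0.293.

-0.293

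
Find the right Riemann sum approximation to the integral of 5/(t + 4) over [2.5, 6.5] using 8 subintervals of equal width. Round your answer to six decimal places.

Δt = (6.5 − 2.5)/8 = 0.5.
Right endpoints: 3, 3.5, 4, 4.5, 5, 5.5, 6, 6.5.
f(3) = 5/7, f(3.5) = 2/3, f(4) = 0.625, f(4.5) = 10/17, f(5) = 5/9, f(5.5) = 10/19, f(6) = 0.5, f(6.5) = 10/21.
Sum = Δt · [f(3) + f(3.5) + f(4) + ...].
Sum ≈ 2.326125.

2.326125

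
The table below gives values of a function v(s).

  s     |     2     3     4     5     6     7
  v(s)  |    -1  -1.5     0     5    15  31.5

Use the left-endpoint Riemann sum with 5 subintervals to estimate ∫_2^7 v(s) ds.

17.5

Δs = 1.
Sum = 1·[(-1) + (-1.5) + 0 + 5 + 15] = 17.5.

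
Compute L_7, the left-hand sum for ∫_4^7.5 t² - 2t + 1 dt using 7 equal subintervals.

74.375

Δt = (7.5 − 4)/7 = 0.5.
Left endpoints: 4, 4.5, 5, 5.5, 6, 6.5, 7.
f(4) = 9, f(4.5) = 12.25, f(5) = 16, f(5.5) = 20.25, f(6) = 25, f(6.5) = 30.25, f(7) = 36.
Sum = Δt · [f(4) + f(4.5) + f(5) + ...].
Sum = 74.375.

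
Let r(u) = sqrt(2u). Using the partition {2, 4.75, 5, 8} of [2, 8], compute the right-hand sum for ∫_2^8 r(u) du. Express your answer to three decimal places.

Subinterval widths: 2.75, 0.25, 3.
Right endpoints: 4.75, 5, 8.
r(4.75) ≈ 3.082, r(5) ≈ 3.162, r(8) ≈ 4.000.
Sum = Σ Δu_i · r(u_i).
Sum ≈ 21.267.

21.267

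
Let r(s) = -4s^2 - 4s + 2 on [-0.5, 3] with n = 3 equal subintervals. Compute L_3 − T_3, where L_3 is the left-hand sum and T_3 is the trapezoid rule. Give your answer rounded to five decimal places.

28.58333

L_3 ≈ -21.2592593.
T_3 ≈ -49.8425926.
L_3 − T_3 ≈ 28.58333.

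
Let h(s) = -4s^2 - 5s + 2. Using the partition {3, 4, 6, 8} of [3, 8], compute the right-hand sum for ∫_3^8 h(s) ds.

-1014

Subinterval widths: 1, 2, 2.
Right endpoints: 4, 6, 8.
h(4) = -82, h(6) = -172, h(8) = -294.
Sum = Σ Δs_i · h(s_i).
Sum = -1014.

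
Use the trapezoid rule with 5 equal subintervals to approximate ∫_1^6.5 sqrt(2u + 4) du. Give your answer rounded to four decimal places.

18.4486

Δu = (6.5 − 1)/5 = 1.1.
f(1) ≈ 2.4495, f(2.1) ≈ 2.8636, f(3.2) ≈ 3.2249, f(4.3) ≈ 3.5496, f(5.4) ≈ 3.8471, f(6.5) ≈ 4.1231.
T_5 = (Δu/2)·[f(u_0) + 2f(u_1) + ... + 2f(u_{4}) + f(u_5)].
Sum ≈ 18.4486.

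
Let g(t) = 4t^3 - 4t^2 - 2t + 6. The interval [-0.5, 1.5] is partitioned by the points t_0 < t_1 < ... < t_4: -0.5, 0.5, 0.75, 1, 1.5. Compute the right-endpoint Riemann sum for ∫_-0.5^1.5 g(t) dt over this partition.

10.234375

Subinterval widths: 1, 0.25, 0.25, 0.5.
Right endpoints: 0.5, 0.75, 1, 1.5.
g(0.5) = 4.5, g(0.75) = 3.9375, g(1) = 4, g(1.5) = 7.5.
Sum = Σ Δt_i · g(t_i).
Sum = 10.234375.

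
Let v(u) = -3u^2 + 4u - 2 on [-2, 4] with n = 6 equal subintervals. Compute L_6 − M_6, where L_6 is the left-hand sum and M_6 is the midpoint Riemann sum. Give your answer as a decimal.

1.5

L_6 = -57.
M_6 = -58.5.
L_6 − M_6 = 1.5.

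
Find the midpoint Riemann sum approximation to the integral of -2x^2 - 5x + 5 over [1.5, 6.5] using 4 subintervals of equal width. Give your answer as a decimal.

-254.53125

Δx = (6.5 − 1.5)/4 = 1.25.
Midpoints: 2.125, 3.375, 4.625, 5.875.
f(2.125) = -14.65625, f(3.375) = -34.65625, f(4.625) = -60.90625, f(5.875) = -93.40625.
Sum = Δx · [f(2.125) + f(3.375) + f(4.625) + f(5.875)].
Sum = -254.53125.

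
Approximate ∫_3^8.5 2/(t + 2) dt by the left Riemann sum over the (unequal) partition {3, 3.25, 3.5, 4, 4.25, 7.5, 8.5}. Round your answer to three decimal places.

Subinterval widths: 0.25, 0.25, 0.5, 0.25, 3.25, 1.
Left endpoints: 3, 3.25, 3.5, 4, 4.25, 7.5.
f(3) = 0.4, f(3.25) = 8/21, f(3.5) = 4/11, f(4) = 1/3, f(4.25) = 0.32, f(7.5) = 4/19.
Sum = Σ Δt_i · f(t_i).
Sum ≈ 1.711.

1.711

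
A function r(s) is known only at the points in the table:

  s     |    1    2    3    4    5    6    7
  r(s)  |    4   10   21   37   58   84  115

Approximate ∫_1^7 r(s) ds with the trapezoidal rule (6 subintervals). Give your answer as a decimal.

269.5

Δs = 1.
T_6 = (1/2)·[4 + 2·10 + 2·21 + 2·37 + 2·58 + 2·84 + 115] = 269.5.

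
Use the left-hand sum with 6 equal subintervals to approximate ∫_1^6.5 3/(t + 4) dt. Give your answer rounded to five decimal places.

2.37633

Δt = (6.5 − 1)/6 = 11/12.
Left endpoints: 1, 23/12, 17/6, 3.75, 14/3, 67/12.
f(1) = 0.6, f(23/12) = 36/71, f(17/6) = 18/41, f(3.75) = 12/31, f(14/3) = 9/26, f(67/12) = 36/115.
Sum = Δt · [f(1) + f(23/12) + f(17/6) + ...].
Sum ≈ 2.37633.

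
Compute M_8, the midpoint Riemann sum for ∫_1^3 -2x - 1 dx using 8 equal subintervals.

-10

Δx = (3 − 1)/8 = 0.25.
Midpoints: 1.125, 1.375, 1.625, 1.875, 2.125, 2.375, 2.625, 2.875.
f(1.125) = -3.25, f(1.375) = -3.75, f(1.625) = -4.25, f(1.875) = -4.75, f(2.125) = -5.25, f(2.375) = -5.75, f(2.625) = -6.25, f(2.875) = -6.75.
Sum = Δx · [f(1.125) + f(1.375) + f(1.625) + ...].
Sum = -10.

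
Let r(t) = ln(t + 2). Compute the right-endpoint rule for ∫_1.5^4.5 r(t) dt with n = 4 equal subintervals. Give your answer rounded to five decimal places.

Δt = (4.5 − 1.5)/4 = 0.75.
Right endpoints: 2.25, 3, 3.75, 4.5.
r(2.25) ≈ 1.44692, r(3) ≈ 1.60944, r(3.75) ≈ 1.74920, r(4.5) ≈ 1.87180.
Sum = Δt · [r(2.25) + r(3) + r(3.75) + r(4.5)].
Sum ≈ 5.00802.

5.00802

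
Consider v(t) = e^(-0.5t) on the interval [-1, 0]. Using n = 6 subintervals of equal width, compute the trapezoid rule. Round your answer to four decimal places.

Δt = (0 − (-1))/6 = 1/6.
v(-1) ≈ 1.6487, v(-5/6) ≈ 1.5169, v(-2/3) ≈ 1.3956, v(-0.5) ≈ 1.2840, v(-1/3) ≈ 1.1814, v(-1/6) ≈ 1.0869, v(0) ≈ 1.0000.
T_6 = (Δt/2)·[v(t_0) + 2v(t_1) + ... + 2v(t_{5}) + v(t_6)].
Sum ≈ 1.2982.

1.2982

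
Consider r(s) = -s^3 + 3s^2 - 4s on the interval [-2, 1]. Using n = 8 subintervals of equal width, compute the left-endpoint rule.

Δs = (1 − (-2))/8 = 0.375.
Left endpoints: -2, -1.625, -1.25, -0.875, -0.5, -0.125, 0.25, 0.625.
r(-2) = 28, r(-1.625) = 9581/512, r(-1.25) = 11.640625, r(-0.875) = 3311/512, r(-0.5) = 2.875, r(-0.125) = 281/512, r(0.25) = -0.828125, r(0.625) = -805/512.
Sum = Δs · [r(-2) + r(-1.625) + r(-1.25) + ...].
Sum = 24.69140625.

24.69140625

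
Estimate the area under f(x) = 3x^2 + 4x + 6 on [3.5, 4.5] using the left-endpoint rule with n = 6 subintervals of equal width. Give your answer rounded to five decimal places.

Δx = (4.5 − 3.5)/6 = 1/6.
Left endpoints: 3.5, 11/3, 23/6, 4, 25/6, 13/3.
f(3.5) = 56.75, f(11/3) = 61, f(23/6) = 785/12, f(4) = 70, f(25/6) = 74.75, f(13/3) = 239/3.
Sum = Δx · [f(3.5) + f(11/3) + f(23/6) + ...].
Sum ≈ 67.93056.

67.93056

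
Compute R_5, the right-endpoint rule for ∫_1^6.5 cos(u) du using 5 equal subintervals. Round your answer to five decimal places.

Δu = (6.5 − 1)/5 = 1.1.
Right endpoints: 2.1, 3.2, 4.3, 5.4, 6.5.
f(2.1) ≈ -0.50485, f(3.2) ≈ -0.99829, f(4.3) ≈ -0.40080, f(5.4) ≈ 0.63469, f(6.5) ≈ 0.97659.
Sum = Δu · [f(2.1) + f(3.2) + f(4.3) + f(5.4) + f(6.5)].
Sum ≈ -0.32193.

-0.32193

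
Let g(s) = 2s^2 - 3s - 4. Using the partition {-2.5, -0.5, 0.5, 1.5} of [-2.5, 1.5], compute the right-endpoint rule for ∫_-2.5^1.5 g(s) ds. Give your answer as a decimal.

Subinterval widths: 2, 1, 1.
Right endpoints: -0.5, 0.5, 1.5.
g(-0.5) = -2, g(0.5) = -5, g(1.5) = -4.
Sum = Σ Δs_i · g(s_i).
Sum = -13.

-13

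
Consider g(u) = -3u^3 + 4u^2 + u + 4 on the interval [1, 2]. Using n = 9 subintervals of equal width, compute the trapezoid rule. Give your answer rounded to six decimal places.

Δu = (2 − 1)/9 = 1/9.
g(1) = 6, g(10/9) = 1442/243, g(11/9) = 1390/243, g(4/3) = 16/3, g(13/9) = 1154/243, g(14/9) = 958/243, g(5/3) = 26/9, g(16/9) = 380/243, g(17/9) = -14/243, g(2) = -2.
T_9 = (Δu/2)·[g(u_0) + 2g(u_1) + ... + 2g(u_{8}) + g(u_9)].
Sum ≈ 3.563786.

3.563786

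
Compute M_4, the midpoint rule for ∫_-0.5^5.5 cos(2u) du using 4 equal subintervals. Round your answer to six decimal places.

Δu = (5.5 − (-0.5))/4 = 1.5.
Midpoints: 0.25, 1.75, 3.25, 4.75.
f(0.25) ≈ 0.877583, f(1.75) ≈ -0.936457, f(3.25) ≈ 0.976588, f(4.75) ≈ -0.997172.
Sum = Δu · [f(0.25) + f(1.75) + f(3.25) + f(4.75)].
Sum ≈ -0.119188.

-0.119188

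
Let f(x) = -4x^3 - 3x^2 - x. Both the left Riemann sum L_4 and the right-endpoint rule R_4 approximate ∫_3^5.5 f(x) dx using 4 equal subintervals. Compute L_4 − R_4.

389.84375

L_4 = -797.9296875.
R_4 = -1187.7734375.
L_4 − R_4 = 389.84375.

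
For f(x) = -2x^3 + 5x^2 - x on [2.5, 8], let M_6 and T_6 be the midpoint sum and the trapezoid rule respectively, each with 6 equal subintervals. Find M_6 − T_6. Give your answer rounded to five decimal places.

30.61762

M_6 ≈ -1219.8462095.
T_6 ≈ -1250.4638310.
M_6 − T_6 ≈ 30.61762.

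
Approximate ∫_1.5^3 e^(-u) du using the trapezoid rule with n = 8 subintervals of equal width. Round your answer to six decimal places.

0.173851

Δu = (3 − 1.5)/8 = 0.1875.
f(1.5) ≈ 0.223130, f(1.6875) ≈ 0.184981, f(1.875) ≈ 0.153355, f(2.0625) ≈ 0.127136, f(2.25) ≈ 0.105399, f(2.4375) ≈ 0.087379, f(2.625) ≈ 0.072440, f(2.8125) ≈ 0.060055, f(3) ≈ 0.049787.
T_8 = (Δu/2)·[f(u_0) + 2f(u_1) + ... + 2f(u_{7}) + f(u_8)].
Sum ≈ 0.173851.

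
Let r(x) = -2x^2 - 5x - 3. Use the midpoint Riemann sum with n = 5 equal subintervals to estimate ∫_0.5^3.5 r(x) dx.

-67.32

Δx = (3.5 − 0.5)/5 = 0.6.
Midpoints: 0.8, 1.4, 2, 2.6, 3.2.
r(0.8) = -8.28, r(1.4) = -13.92, r(2) = -21, r(2.6) = -29.52, r(3.2) = -39.48.
Sum = Δx · [r(0.8) + r(1.4) + r(2) + r(2.6) + r(3.2)].
Sum = -67.32.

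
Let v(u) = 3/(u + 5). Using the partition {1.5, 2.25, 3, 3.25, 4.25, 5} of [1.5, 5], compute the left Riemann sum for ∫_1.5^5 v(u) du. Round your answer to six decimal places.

1.357128

Subinterval widths: 0.75, 0.75, 0.25, 1, 0.75.
Left endpoints: 1.5, 2.25, 3, 3.25, 4.25.
v(1.5) = 6/13, v(2.25) = 12/29, v(3) = 0.375, v(3.25) = 4/11, v(4.25) = 12/37.
Sum = Σ Δu_i · v(u_i).
Sum ≈ 1.357128.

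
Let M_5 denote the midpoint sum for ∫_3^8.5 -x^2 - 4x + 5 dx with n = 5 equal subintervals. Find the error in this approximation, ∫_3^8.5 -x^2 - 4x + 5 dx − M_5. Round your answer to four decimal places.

Exact integral: ∫_3^8.5 f(x) dx ≈ -294.708333.
M_5 = -294.15375.
Error ≈ -294.708333 − (-294.15375) ≈ -0.5546.

-0.5546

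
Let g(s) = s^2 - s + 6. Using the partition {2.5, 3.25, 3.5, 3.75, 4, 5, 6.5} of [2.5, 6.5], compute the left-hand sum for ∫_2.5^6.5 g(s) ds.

Subinterval widths: 0.75, 0.25, 0.25, 0.25, 1, 1.5.
Left endpoints: 2.5, 3.25, 3.5, 3.75, 4, 5.
g(2.5) = 9.75, g(3.25) = 13.3125, g(3.5) = 14.75, g(3.75) = 16.3125, g(4) = 18, g(5) = 26.
Sum = Σ Δs_i · g(s_i).
Sum = 75.40625.

75.40625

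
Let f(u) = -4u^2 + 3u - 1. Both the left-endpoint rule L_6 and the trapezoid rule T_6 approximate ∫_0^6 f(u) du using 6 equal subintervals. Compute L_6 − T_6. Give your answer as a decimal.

63

L_6 = -181.
T_6 = -244.
L_6 − T_6 = 63.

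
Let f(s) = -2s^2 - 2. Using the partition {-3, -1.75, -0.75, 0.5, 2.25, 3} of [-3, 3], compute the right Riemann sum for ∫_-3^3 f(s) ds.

-52.625

Subinterval widths: 1.25, 1, 1.25, 1.75, 0.75.
Right endpoints: -1.75, -0.75, 0.5, 2.25, 3.
f(-1.75) = -8.125, f(-0.75) = -3.125, f(0.5) = -2.5, f(2.25) = -12.125, f(3) = -20.
Sum = Σ Δs_i · f(s_i).
Sum = -52.625.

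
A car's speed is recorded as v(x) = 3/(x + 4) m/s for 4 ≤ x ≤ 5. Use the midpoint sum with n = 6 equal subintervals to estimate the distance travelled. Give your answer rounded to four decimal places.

Δx = (5 − 4)/6 = 1/6.
Midpoints: 49/12, 4.25, 53/12, 55/12, 4.75, 59/12.
v(49/12) = 36/97, v(4.25) = 4/11, v(53/12) = 36/101, v(55/12) = 36/103, v(4.75) = 12/35, v(59/12) = 36/107.
Sum = Δx · [v(49/12) + v(4.25) + v(53/12) + ...].
Sum ≈ 0.3533.

0.3533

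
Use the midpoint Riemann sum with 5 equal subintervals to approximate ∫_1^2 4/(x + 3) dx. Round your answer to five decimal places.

0.89242

Δx = (2 − 1)/5 = 0.2.
Midpoints: 1.1, 1.3, 1.5, 1.7, 1.9.
f(1.1) = 40/41, f(1.3) = 40/43, f(1.5) = 8/9, f(1.7) = 40/47, f(1.9) = 40/49.
Sum = Δx · [f(1.1) + f(1.3) + f(1.5) + f(1.7) + f(1.9)].
Sum ≈ 0.89242.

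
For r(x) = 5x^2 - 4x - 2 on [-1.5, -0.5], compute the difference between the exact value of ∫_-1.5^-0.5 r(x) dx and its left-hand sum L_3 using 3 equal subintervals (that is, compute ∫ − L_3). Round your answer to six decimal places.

Exact integral: ∫_-1.5^-0.5 r(x) dx ≈ 7.41666667.
L_3 ≈ 9.84259259.
Error ≈ 7.41666667 − 9.84259259 ≈ -2.425926.

-2.425926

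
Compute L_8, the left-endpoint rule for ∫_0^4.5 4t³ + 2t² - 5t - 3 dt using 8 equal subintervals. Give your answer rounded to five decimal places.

Δt = (4.5 − 0)/8 = 0.5625.
Left endpoints: 0, 0.5625, 1.125, 1.6875, 2.25, 2.8125, 3.375, 3.9375.
f(0) = -3, f(0.5625) = -4575/1024, f(1.125) = -0.3984375, f(1.6875) = 13803/1024, f(2.25) = 41.4375, f(2.8125) = 89853/1024, f(3.375) = 156.6796875, f(3.9375) = 258567/1024.
Sum = Δt · [f(0) + f(0.5625) + f(1.125) + ...].
Sum ≈ 305.99121.

305.99121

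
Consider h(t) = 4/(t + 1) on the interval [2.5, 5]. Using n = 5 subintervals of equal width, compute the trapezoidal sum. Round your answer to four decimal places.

Δt = (5 − 2.5)/5 = 0.5.
h(2.5) = 8/7, h(3) = 1, h(3.5) = 8/9, h(4) = 0.8, h(4.5) = 8/11, h(5) = 2/3.
T_5 = (Δt/2)·[h(t_0) + 2h(t_1) + ... + 2h(t_{4}) + h(t_5)].
Sum ≈ 2.1605.

2.1605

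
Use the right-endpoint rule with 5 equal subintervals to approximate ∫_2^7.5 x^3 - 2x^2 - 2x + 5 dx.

Δx = (7.5 − 2)/5 = 1.1.
Right endpoints: 3.1, 4.2, 5.3, 6.4, 7.5.
f(3.1) = 9.371, f(4.2) = 35.408, f(5.3) = 87.097, f(6.4) = 172.424, f(7.5) = 299.375.
Sum = Δx · [f(3.1) + f(4.2) + f(5.3) + f(6.4) + f(7.5)].
Sum = 664.0425.

664.0425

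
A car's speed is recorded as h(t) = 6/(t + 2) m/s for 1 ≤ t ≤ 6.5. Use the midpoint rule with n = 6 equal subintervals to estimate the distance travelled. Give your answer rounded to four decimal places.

Δt = (6.5 − 1)/6 = 11/12.
Midpoints: 35/24, 2.375, 79/24, 101/24, 5.125, 145/24.
h(35/24) = 144/83, h(2.375) = 48/35, h(79/24) = 144/127, h(101/24) = 144/149, h(5.125) = 16/19, h(145/24) = 144/193.
Sum = Δt · [h(35/24) + h(2.375) + h(79/24) + ...].
Sum ≈ 6.2286.

6.2286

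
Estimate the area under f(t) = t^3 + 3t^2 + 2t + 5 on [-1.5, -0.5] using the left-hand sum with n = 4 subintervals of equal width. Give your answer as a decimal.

5.09375

Δt = (-0.5 − (-1.5))/4 = 0.25.
Left endpoints: -1.5, -1.25, -1, -0.75.
f(-1.5) = 5.375, f(-1.25) = 5.234375, f(-1) = 5, f(-0.75) = 4.765625.
Sum = Δt · [f(-1.5) + f(-1.25) + f(-1) + f(-0.75)].
Sum = 5.09375.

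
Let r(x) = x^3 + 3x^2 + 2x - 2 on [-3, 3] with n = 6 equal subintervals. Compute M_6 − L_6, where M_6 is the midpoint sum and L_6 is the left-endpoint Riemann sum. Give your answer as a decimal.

M_6 = 40.5.
L_6 = 12.
M_6 − L_6 = 28.5.

28.5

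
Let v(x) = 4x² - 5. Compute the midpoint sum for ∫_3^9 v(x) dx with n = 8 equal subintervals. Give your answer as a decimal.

Δx = (9 − 3)/8 = 0.75.
Midpoints: 3.375, 4.125, 4.875, 5.625, 6.375, 7.125, 7.875, 8.625.
v(3.375) = 40.5625, v(4.125) = 63.0625, v(4.875) = 90.0625, v(5.625) = 121.5625, v(6.375) = 157.5625, v(7.125) = 198.0625, v(7.875) = 243.0625, v(8.625) = 292.5625.
Sum = Δx · [v(3.375) + v(4.125) + v(4.875) + ...].
Sum = 904.875.

904.875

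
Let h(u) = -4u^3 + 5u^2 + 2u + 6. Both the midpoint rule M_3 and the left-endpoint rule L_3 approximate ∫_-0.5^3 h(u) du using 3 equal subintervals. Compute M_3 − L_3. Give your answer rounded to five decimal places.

-21.77778

M_3 ≈ -2.0092593.
L_3 ≈ 19.7685185.
M_3 − L_3 ≈ -21.77778.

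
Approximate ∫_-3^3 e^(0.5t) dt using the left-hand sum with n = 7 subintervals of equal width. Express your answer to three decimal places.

Δt = (3 − (-3))/7 = 6/7.
Left endpoints: -3, -15/7, -9/7, -3/7, 3/7, 9/7, 15/7.
f(-3) ≈ 0.223, f(-15/7) ≈ 0.343, f(-9/7) ≈ 0.526, f(-3/7) ≈ 0.807, f(3/7) ≈ 1.239, f(9/7) ≈ 1.902, f(15/7) ≈ 2.920.
Sum = Δt · [f(-3) + f(-15/7) + f(-9/7) + ...].
Sum ≈ 6.822.

6.822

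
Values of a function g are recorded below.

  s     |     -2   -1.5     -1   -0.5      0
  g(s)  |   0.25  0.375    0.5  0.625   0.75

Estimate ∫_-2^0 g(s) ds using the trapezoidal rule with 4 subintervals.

Δs = 0.5.
T_4 = (0.5/2)·[0.25 + 2·0.375 + 2·0.5 + 2·0.625 + 0.75] = 1.

1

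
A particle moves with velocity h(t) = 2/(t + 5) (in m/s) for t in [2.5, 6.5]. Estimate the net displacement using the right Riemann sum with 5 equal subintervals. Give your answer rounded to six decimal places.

0.818875

Δt = (6.5 − 2.5)/5 = 0.8.
Right endpoints: 3.3, 4.1, 4.9, 5.7, 6.5.
h(3.3) = 20/83, h(4.1) = 20/91, h(4.9) = 20/99, h(5.7) = 20/107, h(6.5) = 4/23.
Sum = Δt · [h(3.3) + h(4.1) + h(4.9) + h(5.7) + h(6.5)].
Sum ≈ 0.818875.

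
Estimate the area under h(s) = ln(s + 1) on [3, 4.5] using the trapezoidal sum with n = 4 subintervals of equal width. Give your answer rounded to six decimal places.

Δs = (4.5 − 3)/4 = 0.375.
h(3) ≈ 1.386294, h(3.375) ≈ 1.475907, h(3.75) ≈ 1.558145, h(4.125) ≈ 1.634131, h(4.5) ≈ 1.704748.
T_4 = (Δs/2)·[h(s_0) + 2h(s_1) + 2h(s_2) + 2h(s_3) + h(s_4)].
Sum ≈ 2.330139.

2.330139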